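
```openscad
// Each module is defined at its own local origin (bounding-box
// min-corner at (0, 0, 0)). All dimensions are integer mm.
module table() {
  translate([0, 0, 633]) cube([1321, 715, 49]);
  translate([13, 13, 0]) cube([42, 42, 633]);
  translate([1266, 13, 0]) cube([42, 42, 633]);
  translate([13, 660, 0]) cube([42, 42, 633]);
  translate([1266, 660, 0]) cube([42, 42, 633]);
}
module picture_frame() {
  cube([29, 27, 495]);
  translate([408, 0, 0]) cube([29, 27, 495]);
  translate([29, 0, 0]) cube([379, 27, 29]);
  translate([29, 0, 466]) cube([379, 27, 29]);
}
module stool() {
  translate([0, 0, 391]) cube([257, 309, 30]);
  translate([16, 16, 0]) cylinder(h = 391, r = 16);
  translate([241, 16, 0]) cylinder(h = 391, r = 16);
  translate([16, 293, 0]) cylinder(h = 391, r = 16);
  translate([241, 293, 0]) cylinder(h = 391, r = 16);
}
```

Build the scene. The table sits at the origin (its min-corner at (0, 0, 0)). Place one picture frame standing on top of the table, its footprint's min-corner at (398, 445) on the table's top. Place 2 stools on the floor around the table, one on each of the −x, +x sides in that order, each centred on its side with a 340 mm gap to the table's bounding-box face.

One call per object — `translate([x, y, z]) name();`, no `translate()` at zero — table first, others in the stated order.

table();
translate([398, 445, 682]) picture_frame();
translate([-597, 203, 0]) stool();
translate([1661, 203, 0]) stool();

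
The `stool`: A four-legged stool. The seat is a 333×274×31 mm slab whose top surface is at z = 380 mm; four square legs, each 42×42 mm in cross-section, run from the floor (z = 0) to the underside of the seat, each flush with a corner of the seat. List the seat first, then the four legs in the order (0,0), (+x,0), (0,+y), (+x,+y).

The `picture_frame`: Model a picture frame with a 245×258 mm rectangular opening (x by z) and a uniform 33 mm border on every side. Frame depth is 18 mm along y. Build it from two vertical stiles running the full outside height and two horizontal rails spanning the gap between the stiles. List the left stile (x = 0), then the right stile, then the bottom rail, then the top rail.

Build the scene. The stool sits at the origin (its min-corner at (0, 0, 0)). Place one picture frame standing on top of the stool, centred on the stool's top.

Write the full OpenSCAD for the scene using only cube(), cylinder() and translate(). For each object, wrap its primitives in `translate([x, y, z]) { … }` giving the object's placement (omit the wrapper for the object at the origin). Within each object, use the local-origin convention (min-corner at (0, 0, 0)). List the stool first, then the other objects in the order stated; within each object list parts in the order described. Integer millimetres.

translate([0, 0, 349]) cube([333, 274, 31]);
cube([42, 42, 349]);
translate([291, 0, 0]) cube([42, 42, 349]);
translate([0, 232, 0]) cube([42, 42, 349]);
translate([291, 232, 0]) cube([42, 42, 349]);
translate([11, 128, 380]) {
  cube([33, 18, 324]);
  translate([278, 0, 0]) cube([33, 18, 324]);
  translate([33, 0, 0]) cube([245, 18, 33]);
  translate([33, 0, 291]) cube([245, 18, 33]);
}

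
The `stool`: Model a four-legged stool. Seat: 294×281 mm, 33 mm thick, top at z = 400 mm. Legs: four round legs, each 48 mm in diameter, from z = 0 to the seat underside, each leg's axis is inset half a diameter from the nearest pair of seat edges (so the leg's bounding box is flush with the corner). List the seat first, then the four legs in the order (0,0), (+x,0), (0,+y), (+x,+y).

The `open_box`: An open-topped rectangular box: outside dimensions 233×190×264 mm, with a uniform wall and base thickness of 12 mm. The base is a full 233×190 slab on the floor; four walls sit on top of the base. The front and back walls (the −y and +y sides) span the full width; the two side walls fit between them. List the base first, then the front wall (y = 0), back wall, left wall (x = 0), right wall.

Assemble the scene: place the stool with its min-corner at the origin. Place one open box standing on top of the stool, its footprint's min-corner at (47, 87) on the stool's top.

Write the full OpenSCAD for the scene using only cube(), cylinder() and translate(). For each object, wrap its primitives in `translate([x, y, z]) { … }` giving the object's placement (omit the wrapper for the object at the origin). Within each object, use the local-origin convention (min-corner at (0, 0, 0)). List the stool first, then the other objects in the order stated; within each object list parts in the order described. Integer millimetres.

translate([0, 0, 367]) cube([294, 281, 33]);
translate([24, 24, 0]) cylinder(h = 367, r = 24);
translate([270, 24, 0]) cylinder(h = 367, r = 24);
translate([24, 257, 0]) cylinder(h = 367, r = 24);
translate([270, 257, 0]) cylinder(h = 367, r = 24);
translate([47, 87, 400]) {
  cube([233, 190, 12]);
  translate([0, 0, 12]) cube([233, 12, 252]);
  translate([0, 178, 12]) cube([233, 12, 252]);
  translate([0, 12, 12]) cube([12, 166, 252]);
  translate([221, 12, 12]) cube([12, 166, 252]);
}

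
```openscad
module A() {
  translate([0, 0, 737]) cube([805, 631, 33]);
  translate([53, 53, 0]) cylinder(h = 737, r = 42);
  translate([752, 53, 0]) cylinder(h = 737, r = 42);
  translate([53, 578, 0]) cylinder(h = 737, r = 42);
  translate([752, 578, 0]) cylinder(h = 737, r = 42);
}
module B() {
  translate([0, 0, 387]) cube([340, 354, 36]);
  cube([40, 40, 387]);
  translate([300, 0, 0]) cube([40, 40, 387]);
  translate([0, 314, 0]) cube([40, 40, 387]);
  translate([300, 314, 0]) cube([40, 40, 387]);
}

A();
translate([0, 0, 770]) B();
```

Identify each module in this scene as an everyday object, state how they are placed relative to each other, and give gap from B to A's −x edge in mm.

A is a table. B is a stool. The stool is on top of the table. The gap from the stool to the table's −x edge is 0 mm.

The stool's min-x is at 0; the table's min-x is 0; gap = 0 mm.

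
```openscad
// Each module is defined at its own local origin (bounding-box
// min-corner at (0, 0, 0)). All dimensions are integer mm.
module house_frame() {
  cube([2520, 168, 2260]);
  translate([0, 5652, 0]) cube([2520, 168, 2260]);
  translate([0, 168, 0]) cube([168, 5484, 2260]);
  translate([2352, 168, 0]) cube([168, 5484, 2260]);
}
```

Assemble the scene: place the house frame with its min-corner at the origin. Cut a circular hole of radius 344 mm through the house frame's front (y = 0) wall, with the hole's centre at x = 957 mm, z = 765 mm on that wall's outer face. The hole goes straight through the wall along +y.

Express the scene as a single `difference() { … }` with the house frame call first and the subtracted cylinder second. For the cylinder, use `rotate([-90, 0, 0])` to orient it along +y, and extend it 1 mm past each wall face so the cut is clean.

difference() {
  house_frame();
  translate([957, -1, 765]) rotate([-90, 0, 0]) cylinder(h = 170, r = 344);
}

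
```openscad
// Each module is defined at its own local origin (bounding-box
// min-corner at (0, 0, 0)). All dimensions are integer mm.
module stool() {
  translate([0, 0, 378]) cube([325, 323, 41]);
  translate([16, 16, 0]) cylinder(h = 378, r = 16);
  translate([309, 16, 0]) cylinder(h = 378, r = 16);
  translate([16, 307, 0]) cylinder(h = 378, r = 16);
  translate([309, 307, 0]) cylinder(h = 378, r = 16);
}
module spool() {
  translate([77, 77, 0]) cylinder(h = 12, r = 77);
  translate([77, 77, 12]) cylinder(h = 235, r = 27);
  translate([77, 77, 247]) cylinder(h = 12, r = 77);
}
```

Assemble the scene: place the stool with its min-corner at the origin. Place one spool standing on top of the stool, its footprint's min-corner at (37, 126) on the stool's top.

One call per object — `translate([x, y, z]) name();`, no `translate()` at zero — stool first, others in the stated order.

stool();
translate([37, 126, 419]) spool();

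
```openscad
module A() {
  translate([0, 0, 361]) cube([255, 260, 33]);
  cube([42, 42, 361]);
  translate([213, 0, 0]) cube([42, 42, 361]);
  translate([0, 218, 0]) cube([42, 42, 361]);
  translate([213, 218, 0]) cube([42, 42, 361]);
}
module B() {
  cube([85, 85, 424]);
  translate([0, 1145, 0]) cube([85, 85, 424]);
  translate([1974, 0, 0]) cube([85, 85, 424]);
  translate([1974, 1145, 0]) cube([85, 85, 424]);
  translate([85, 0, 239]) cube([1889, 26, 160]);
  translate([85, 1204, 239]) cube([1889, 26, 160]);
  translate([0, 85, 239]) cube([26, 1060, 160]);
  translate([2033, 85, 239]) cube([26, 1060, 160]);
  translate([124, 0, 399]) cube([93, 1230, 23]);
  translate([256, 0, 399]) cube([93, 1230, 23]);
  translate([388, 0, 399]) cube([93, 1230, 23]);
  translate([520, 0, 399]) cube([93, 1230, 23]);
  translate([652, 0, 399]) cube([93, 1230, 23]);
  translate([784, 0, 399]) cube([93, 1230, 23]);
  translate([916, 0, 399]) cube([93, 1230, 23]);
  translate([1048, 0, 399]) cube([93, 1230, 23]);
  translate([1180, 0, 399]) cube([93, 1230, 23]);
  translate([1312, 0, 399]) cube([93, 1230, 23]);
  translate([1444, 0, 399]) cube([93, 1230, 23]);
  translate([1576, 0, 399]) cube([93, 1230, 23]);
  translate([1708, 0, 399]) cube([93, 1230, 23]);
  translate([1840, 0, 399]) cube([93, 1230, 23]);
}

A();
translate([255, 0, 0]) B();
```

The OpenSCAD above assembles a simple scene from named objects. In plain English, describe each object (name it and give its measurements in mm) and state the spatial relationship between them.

A is a four-legged stool. The seat is a 255×260×33 mm slab whose top surface is at z = 394 mm; four square legs, each 42×42 mm in cross-section, run from the floor (z = 0) to the underside of the seat, each flush with a corner of the seat.

B is a bed frame 2059 mm long (x) by 1230 mm wide (y). Four 85×85 mm corner posts, 424 mm tall, at the corners of the footprint. Four rails of 26 mm thickness and 160 mm height run between adjacent posts with their undersides at z = 239 mm, their outer faces flush with the outside of the frame (the two x-running rails run between the posts' inner faces; the two y-running rails run between the posts' inner faces). 14 slats, each 93 mm wide (x) and 23 mm thick, lie across the top of the two x-running rails, running the full 1230 mm width of the frame in y; the slats are evenly spaced along x between the inner faces of the end posts with equal gaps (rounded down to the nearest mm) at the −x end and between each pair — any rounding remainder accumulates at the +x end.

The bed frame is against the stool's +x side, with their −y faces flush.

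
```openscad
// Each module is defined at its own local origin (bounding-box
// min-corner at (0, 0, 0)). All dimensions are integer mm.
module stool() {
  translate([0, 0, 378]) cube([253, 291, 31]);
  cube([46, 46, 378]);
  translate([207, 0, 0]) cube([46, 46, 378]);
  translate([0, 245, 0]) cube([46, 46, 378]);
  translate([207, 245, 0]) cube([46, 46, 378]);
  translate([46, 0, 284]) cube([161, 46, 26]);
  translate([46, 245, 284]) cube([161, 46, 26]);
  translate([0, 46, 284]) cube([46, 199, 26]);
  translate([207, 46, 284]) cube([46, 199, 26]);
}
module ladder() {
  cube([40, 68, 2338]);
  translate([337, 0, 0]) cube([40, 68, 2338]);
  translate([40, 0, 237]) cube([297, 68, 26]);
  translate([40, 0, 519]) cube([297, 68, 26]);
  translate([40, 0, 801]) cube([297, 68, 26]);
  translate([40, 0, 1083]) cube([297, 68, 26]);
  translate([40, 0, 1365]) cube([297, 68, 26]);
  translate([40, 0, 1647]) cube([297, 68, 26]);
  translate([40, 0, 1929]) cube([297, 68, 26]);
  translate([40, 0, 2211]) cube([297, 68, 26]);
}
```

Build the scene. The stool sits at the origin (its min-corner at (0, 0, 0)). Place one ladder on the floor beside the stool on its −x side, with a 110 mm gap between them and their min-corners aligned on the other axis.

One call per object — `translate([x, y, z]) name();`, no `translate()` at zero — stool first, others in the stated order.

stool();
translate([-487, 0, 0]) ladder();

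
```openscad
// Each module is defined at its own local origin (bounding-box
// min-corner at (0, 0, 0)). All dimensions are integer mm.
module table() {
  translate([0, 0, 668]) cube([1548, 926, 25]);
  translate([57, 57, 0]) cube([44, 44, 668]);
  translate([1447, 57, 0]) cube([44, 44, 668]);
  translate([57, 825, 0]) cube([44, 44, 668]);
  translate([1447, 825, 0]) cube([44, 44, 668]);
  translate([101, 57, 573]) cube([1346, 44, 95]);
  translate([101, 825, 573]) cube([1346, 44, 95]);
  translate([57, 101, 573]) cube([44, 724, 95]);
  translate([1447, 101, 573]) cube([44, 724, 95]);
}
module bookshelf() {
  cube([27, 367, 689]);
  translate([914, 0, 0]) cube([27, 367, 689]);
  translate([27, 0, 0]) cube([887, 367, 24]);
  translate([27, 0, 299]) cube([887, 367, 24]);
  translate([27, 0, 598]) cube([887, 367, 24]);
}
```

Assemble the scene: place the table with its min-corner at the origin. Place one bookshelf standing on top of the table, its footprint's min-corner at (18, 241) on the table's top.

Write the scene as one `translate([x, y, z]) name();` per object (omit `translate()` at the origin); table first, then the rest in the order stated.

table();
translate([18, 241, 693]) bookshelf();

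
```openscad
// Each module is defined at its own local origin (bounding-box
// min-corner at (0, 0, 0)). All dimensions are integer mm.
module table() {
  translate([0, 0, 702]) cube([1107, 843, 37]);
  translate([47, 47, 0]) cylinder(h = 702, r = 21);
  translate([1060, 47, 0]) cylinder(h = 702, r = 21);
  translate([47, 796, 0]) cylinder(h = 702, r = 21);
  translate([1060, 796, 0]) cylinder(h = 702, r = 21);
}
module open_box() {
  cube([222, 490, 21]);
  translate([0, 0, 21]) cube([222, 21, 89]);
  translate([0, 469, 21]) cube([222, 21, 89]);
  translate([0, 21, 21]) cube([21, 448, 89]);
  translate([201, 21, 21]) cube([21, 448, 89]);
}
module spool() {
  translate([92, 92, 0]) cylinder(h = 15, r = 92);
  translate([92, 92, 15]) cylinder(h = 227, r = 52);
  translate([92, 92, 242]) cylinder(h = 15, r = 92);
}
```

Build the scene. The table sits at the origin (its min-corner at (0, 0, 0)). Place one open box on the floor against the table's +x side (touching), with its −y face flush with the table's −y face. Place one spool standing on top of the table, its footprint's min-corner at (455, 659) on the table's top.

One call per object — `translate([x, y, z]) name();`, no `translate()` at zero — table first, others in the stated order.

table();
translate([1107, 0, 0]) open_box();
translate([455, 659, 739]) spool();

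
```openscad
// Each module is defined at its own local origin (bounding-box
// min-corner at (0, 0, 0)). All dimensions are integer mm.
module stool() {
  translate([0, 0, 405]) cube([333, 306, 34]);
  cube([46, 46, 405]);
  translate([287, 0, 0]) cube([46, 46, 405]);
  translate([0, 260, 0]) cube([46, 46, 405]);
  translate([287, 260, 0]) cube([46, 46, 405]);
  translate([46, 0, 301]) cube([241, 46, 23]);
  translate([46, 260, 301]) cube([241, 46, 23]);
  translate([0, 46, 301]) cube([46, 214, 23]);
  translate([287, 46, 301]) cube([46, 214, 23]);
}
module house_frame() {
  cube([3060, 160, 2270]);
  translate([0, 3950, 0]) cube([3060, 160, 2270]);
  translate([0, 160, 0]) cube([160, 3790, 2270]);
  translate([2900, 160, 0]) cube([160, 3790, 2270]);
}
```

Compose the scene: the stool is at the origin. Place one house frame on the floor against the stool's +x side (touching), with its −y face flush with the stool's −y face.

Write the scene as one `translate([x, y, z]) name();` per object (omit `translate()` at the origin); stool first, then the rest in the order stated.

stool();
translate([333, 0, 0]) house_frame();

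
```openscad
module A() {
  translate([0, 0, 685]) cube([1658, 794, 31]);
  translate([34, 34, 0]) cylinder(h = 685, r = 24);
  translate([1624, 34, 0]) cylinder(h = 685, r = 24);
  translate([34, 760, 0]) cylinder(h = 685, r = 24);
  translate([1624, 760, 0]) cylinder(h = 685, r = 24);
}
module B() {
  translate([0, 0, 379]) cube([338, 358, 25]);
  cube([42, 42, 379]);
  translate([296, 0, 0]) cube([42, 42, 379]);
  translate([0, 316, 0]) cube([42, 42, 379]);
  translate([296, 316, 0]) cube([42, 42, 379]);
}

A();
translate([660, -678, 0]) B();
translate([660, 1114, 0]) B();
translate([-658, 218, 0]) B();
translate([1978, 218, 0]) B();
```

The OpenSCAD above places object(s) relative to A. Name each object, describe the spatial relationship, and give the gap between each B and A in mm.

A is a table. B is a stool. Four stools sit around the table at the −y, +y, −x, +x sides. The gap between each stool and the table is 320 mm.

Each stool's nearest face is 320 mm from the table's bounding box.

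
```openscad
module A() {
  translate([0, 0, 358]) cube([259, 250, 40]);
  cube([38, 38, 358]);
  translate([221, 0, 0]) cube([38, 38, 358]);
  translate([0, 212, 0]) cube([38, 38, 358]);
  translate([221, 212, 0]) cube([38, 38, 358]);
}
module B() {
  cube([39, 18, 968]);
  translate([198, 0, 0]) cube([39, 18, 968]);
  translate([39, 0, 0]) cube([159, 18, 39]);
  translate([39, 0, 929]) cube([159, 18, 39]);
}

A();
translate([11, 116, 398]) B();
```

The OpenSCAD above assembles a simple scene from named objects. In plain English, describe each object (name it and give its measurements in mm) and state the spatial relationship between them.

A is a four-legged stool. The seat is a 259×250×40 mm slab whose top surface is at z = 398 mm; four square legs, each 38×38 mm in cross-section, run from the floor (z = 0) to the underside of the seat, each flush with a corner of the seat.

B is a picture frame with a 159×890 mm rectangular opening (x by z) and a uniform 39 mm border on every side. Frame depth is 18 mm along y. It is built from two vertical stiles running the full outside height and two horizontal rails spanning the gap between the stiles.

The picture frame is on top of the stool, centred.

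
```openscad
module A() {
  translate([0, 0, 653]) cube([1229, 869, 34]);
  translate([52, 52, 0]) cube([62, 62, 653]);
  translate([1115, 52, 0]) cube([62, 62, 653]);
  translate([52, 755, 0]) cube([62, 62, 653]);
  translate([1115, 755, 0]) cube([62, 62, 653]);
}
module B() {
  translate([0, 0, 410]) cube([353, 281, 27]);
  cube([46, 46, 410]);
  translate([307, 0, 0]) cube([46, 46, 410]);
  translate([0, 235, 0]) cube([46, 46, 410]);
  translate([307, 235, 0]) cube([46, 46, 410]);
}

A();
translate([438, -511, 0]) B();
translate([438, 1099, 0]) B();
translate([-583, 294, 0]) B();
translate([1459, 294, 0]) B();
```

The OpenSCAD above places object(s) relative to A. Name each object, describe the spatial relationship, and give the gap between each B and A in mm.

Each stool's nearest face is 230 mm from the table's bounding box.

A is a table. B is a stool. Four stools sit around the table at the −y, +y, −x, +x sides. The gap between each stool and the table is 230 mm.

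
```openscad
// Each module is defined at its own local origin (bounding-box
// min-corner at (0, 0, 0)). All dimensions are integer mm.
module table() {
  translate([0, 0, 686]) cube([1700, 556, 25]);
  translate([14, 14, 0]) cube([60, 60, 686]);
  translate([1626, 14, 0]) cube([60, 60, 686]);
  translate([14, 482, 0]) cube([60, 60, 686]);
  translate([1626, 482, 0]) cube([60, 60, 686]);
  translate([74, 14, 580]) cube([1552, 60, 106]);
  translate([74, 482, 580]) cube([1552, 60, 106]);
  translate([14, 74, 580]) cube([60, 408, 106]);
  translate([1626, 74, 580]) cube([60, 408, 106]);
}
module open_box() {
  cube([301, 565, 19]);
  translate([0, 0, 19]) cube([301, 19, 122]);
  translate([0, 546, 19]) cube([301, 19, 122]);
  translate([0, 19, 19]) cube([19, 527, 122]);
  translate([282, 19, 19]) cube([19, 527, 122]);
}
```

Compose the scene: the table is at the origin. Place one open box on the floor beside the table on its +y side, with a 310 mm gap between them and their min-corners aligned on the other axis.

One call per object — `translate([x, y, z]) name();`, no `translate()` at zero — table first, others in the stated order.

table();
translate([0, 866, 0]) open_box();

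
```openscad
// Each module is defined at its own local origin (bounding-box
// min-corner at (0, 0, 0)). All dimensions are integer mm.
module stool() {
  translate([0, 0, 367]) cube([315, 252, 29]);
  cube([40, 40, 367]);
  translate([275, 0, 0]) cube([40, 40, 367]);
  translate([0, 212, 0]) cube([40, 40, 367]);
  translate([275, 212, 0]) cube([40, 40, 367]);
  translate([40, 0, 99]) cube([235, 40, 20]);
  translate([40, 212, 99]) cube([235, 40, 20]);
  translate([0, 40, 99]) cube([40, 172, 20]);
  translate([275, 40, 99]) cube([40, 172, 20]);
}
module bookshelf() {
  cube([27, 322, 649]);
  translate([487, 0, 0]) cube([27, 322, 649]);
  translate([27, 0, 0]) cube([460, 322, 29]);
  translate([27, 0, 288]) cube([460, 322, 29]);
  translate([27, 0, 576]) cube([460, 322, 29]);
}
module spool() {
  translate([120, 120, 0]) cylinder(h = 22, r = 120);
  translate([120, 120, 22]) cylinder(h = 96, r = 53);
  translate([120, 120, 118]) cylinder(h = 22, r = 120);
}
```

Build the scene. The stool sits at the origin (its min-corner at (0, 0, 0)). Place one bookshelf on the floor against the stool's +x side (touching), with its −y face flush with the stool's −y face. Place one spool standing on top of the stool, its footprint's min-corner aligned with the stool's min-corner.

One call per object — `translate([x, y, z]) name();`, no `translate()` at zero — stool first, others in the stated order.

stool();
translate([315, 0, 0]) bookshelf();
translate([0, 0, 396]) spool();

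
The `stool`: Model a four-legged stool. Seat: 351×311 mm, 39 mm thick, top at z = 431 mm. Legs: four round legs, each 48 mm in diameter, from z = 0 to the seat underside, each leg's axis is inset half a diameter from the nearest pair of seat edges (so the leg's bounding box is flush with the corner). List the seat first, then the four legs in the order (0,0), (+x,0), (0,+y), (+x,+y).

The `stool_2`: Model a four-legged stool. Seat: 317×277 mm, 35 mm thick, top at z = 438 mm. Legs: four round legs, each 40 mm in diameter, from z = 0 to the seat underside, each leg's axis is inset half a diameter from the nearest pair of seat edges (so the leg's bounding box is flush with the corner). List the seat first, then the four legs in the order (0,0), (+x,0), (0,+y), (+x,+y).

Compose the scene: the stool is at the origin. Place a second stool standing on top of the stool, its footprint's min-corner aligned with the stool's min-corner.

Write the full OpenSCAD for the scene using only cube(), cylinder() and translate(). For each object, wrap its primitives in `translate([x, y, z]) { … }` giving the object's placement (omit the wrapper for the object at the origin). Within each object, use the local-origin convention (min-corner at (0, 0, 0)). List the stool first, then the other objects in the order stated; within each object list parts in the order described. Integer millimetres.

translate([0, 0, 392]) cube([351, 311, 39]);
translate([24, 24, 0]) cylinder(h = 392, r = 24);
translate([327, 24, 0]) cylinder(h = 392, r = 24);
translate([24, 287, 0]) cylinder(h = 392, r = 24);
translate([327, 287, 0]) cylinder(h = 392, r = 24);
translate([0, 0, 431]) {
  translate([0, 0, 403]) cube([317, 277, 35]);
  translate([20, 20, 0]) cylinder(h = 403, r = 20);
  translate([297, 20, 0]) cylinder(h = 403, r = 20);
  translate([20, 257, 0]) cylinder(h = 403, r = 20);
  translate([297, 257, 0]) cylinder(h = 403, r = 20);
}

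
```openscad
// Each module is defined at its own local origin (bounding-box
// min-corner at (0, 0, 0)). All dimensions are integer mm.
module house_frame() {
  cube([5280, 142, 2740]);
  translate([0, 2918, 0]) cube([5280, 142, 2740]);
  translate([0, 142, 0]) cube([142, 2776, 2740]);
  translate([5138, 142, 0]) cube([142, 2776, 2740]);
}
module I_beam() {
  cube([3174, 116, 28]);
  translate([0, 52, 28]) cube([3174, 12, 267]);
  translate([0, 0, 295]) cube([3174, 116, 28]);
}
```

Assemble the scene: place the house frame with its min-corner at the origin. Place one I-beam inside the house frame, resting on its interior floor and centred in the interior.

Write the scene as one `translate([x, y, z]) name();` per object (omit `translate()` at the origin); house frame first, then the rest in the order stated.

house_frame();
translate([1053, 1472, 0]) I_beam();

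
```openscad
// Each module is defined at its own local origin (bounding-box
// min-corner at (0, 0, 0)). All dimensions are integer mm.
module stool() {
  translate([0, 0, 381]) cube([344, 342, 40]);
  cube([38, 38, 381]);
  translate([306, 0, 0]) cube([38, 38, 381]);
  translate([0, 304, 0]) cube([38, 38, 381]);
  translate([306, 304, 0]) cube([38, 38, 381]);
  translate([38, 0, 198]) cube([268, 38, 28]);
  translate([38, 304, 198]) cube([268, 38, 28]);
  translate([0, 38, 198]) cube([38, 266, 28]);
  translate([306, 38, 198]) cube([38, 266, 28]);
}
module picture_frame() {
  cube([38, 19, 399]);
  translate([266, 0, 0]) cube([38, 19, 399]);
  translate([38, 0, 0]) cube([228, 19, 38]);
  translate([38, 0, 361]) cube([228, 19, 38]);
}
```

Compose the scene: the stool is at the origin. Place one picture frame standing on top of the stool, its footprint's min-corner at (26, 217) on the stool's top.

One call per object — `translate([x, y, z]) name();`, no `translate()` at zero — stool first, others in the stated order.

stool();
translate([26, 217, 421]) picture_frame();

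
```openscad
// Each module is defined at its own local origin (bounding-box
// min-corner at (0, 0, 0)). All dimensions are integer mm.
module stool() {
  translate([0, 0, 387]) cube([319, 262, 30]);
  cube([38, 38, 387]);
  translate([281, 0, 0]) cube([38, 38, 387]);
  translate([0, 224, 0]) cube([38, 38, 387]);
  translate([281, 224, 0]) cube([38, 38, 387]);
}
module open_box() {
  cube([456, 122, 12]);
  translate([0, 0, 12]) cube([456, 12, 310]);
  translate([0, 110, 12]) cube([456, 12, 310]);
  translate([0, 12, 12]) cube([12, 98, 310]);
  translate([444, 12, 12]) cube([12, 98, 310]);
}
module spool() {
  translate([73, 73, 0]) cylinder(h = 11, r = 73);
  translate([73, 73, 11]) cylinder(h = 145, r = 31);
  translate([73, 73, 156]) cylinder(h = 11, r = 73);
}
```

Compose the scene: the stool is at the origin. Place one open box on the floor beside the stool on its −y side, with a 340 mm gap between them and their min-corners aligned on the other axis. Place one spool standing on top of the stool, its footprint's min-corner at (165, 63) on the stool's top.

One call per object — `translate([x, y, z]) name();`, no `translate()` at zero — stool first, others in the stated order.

stool();
translate([0, -462, 0]) open_box();
translate([165, 63, 417]) spool();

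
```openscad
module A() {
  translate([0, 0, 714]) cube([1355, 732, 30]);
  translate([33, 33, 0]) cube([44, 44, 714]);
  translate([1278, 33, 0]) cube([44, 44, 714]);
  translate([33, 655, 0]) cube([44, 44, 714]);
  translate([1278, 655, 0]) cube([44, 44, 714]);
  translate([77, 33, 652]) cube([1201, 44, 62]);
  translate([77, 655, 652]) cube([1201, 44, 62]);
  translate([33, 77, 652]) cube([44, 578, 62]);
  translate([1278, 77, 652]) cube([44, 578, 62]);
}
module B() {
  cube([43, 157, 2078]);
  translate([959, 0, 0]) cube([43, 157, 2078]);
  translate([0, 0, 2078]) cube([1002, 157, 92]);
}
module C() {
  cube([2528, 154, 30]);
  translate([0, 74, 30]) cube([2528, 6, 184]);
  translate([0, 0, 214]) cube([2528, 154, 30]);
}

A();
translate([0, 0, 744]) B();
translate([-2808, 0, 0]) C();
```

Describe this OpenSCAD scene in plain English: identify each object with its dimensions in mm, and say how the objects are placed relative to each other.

A is a rectangular dining table. The top is 1355×732×30 mm with its upper surface at z = 744 mm. It stands on four 44×44 mm square legs, each inset 33 mm from the nearest pair of top edges, running from the floor to the underside of the top. Four apron rails, 44 mm thick and 62 mm tall, run between adjacent legs with their top edges flush with the underside of the top and their outer faces flush with the legs' outer faces.

B is a door frame. The clear opening is 916 mm wide and 2078 mm high. Two 43 mm wide jambs, 157 mm deep, stand either side of the opening from the floor to the top of the opening. A 92 mm thick head sits across the top of both jambs, spanning the full outside width of the frame.

C is an I-beam lying along x, 2528 mm long. Overall section height 244 mm. Two flanges 154 mm wide (y) and 30 mm thick, one on the floor and one at the top; a web 6 mm thick runs between them, centred on the flange width.

The door frame is on top of the table. The I-beam is on the floor beside the table on its −x side.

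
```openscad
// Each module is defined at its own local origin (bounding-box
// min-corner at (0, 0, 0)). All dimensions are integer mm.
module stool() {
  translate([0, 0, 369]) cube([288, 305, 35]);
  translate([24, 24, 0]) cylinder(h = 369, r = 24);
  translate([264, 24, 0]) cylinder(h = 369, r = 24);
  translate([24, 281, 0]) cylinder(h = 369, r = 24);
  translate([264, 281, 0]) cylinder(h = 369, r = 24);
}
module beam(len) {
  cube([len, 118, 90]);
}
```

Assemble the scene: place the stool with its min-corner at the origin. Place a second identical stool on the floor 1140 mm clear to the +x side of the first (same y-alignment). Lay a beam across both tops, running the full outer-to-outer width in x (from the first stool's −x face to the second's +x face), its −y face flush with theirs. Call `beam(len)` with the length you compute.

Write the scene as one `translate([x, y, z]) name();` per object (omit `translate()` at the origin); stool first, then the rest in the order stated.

stool();
translate([1428, 0, 0]) stool();
translate([0, 0, 404]) beam(1716);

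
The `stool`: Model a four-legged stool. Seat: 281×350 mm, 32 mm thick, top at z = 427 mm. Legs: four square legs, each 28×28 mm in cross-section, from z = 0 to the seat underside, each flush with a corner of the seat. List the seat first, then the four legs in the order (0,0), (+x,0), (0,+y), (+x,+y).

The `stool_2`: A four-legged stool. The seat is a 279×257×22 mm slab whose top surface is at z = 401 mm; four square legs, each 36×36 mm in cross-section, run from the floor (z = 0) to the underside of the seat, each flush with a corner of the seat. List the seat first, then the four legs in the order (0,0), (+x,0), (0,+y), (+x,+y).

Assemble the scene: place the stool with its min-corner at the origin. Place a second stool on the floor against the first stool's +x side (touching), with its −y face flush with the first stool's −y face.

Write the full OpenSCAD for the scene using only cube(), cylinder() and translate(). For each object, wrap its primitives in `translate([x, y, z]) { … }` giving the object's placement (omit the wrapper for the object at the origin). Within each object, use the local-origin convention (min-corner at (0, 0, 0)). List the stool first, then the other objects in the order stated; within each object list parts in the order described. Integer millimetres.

translate([0, 0, 395]) cube([281, 350, 32]);
cube([28, 28, 395]);
translate([253, 0, 0]) cube([28, 28, 395]);
translate([0, 322, 0]) cube([28, 28, 395]);
translate([253, 322, 0]) cube([28, 28, 395]);
translate([281, 0, 0]) {
  translate([0, 0, 379]) cube([279, 257, 22]);
  cube([36, 36, 379]);
  translate([243, 0, 0]) cube([36, 36, 379]);
  translate([0, 221, 0]) cube([36, 36, 379]);
  translate([243, 221, 0]) cube([36, 36, 379]);
}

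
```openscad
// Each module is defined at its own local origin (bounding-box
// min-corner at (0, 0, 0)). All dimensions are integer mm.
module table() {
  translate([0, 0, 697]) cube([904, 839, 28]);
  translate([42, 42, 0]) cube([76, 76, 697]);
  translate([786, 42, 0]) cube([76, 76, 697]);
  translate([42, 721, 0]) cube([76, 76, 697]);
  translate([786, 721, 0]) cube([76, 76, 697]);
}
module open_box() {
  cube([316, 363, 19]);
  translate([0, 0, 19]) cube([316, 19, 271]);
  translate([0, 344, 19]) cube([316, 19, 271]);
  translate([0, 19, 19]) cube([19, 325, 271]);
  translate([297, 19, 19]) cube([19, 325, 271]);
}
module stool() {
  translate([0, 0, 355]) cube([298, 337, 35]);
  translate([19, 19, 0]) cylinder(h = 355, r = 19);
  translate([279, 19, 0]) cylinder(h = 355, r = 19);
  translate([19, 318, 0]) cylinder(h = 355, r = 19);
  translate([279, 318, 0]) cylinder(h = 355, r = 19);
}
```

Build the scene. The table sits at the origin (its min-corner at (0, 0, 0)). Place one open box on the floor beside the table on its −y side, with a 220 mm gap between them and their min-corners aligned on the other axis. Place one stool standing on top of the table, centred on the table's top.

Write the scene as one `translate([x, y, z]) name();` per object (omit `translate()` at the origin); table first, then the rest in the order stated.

table();
translate([0, -583, 0]) open_box();
translate([303, 251, 725]) stool();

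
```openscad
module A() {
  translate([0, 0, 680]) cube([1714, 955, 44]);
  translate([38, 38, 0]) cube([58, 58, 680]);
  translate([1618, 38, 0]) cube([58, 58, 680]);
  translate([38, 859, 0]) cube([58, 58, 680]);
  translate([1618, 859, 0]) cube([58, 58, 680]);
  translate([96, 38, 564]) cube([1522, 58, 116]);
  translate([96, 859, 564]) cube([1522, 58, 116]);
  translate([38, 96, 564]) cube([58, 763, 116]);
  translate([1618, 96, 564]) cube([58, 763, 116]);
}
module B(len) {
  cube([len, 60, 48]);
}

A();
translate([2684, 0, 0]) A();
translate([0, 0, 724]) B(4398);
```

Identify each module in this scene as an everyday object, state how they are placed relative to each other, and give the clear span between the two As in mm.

Second table starts at x = 2684; first ends at x = 1714; clear span = 2684 − 1714 = 970 mm.

A is a table. B is a beam. A beam spans the tops of two tables. The clear span between the two tables is 970 mm.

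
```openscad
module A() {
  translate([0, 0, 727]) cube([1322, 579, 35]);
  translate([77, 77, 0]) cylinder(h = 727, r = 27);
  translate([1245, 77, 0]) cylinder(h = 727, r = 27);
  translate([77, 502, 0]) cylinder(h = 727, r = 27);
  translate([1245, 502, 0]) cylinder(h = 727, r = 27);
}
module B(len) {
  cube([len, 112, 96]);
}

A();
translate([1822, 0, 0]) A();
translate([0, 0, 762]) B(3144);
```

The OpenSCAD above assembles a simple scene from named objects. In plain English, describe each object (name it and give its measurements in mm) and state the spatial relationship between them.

A is a rectangular dining table. The top is 1322×579×35 mm with its upper surface at z = 762 mm. It stands on four round legs of 54 mm diameter, each leg's bounding box inset 50 mm from the nearest pair of top edges, running from the floor to the underside of the top.

B is a rectangular beam 3144 mm long (x), 112 mm deep (y), 96 mm thick (z).

The beam spans the tops of two tables placed 500 mm apart, resting at z = 762 mm.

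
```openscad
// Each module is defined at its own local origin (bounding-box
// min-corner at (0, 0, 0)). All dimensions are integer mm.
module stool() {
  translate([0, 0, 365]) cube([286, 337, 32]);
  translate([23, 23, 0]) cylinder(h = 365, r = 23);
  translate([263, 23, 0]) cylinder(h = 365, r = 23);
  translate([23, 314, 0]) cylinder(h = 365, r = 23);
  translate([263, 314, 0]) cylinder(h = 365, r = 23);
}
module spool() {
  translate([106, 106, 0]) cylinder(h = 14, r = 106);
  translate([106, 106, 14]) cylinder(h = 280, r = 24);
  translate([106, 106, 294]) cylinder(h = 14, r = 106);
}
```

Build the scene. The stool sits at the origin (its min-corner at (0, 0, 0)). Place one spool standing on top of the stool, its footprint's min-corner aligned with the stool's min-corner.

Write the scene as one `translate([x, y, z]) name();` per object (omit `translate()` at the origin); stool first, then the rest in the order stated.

stool();
translate([0, 0, 397]) spool();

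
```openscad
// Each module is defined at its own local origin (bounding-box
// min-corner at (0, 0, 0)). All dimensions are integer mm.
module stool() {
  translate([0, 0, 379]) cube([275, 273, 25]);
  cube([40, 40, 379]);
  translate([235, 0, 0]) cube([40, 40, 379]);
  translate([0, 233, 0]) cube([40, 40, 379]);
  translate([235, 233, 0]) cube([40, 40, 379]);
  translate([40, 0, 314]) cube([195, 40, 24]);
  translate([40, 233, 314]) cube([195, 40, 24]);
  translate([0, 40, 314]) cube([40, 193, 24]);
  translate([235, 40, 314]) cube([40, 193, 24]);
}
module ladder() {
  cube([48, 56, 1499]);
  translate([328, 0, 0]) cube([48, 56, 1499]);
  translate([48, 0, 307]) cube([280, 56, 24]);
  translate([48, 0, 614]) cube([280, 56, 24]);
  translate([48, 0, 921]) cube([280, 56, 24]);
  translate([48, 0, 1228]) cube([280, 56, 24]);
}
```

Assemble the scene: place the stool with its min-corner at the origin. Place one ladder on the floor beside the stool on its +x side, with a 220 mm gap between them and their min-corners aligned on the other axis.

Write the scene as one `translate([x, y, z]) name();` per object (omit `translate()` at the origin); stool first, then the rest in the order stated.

stool();
translate([495, 0, 0]) ladder();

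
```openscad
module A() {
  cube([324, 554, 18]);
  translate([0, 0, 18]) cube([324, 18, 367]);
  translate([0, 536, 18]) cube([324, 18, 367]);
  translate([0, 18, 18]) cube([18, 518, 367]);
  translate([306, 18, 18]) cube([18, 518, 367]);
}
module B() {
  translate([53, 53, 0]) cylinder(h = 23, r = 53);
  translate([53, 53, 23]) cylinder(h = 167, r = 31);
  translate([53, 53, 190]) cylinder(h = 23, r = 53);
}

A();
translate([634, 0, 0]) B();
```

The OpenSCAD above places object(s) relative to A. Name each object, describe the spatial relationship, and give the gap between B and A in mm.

A is an open box. B is a spool. The spool is on the floor beside the open box on its +x side. The gap between the spool and the open box is 310 mm.

The spool's nearest face is 310 mm from the open box's +x face.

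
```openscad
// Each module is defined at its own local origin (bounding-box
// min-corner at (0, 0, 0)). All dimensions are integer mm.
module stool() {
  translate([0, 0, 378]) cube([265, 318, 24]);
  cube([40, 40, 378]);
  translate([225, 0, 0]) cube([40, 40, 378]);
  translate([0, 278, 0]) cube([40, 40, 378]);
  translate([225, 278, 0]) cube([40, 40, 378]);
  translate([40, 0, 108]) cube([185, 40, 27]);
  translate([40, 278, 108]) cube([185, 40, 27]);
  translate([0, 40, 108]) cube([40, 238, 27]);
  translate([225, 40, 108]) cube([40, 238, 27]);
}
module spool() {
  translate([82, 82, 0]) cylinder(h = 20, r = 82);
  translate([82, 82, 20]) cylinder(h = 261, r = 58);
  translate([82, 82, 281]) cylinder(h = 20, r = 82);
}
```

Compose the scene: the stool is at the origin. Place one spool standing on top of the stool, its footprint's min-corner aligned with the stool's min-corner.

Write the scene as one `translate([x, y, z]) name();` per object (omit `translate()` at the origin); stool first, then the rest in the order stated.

stool();
translate([0, 0, 402]) spool();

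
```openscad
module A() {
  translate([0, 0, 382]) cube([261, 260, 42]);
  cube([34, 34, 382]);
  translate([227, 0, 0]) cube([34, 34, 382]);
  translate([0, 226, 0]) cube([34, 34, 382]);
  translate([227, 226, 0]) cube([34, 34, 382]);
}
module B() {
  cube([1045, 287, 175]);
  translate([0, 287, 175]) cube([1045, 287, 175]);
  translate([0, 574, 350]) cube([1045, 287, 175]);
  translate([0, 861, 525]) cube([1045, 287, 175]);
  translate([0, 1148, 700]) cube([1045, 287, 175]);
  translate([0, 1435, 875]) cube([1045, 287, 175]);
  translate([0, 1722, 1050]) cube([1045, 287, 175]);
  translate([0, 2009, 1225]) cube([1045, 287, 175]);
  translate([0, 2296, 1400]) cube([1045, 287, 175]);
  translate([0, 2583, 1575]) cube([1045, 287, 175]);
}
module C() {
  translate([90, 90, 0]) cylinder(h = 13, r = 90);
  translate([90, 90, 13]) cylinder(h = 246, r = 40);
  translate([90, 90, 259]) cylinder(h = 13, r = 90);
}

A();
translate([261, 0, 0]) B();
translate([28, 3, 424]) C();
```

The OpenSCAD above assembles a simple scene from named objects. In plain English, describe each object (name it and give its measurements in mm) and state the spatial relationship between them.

A is a four-legged stool. The seat is a 261×260×42 mm slab whose top surface is at z = 424 mm; four square legs, each 34×34 mm in cross-section, run from the floor (z = 0) to the underside of the seat, each flush with a corner of the seat.

B is a run of 10 identical solid stair steps. Each tread is 1045×287 mm and each step block is 175 mm high. Step 1 rests on the floor; step k is offset from step 1 by (k−1)×287 mm in y and (k−1)×175 mm in z.

C is a spool: two coaxial disc flanges of radius 90 mm and thickness 13 mm, joined by a core cylinder of radius 40 mm and height 246 mm. The lower flange rests on z = 0 and the three cylinders share a vertical axis.

The staircase is against the stool's +x side, with their −y faces flush. The spool is on top of the stool.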